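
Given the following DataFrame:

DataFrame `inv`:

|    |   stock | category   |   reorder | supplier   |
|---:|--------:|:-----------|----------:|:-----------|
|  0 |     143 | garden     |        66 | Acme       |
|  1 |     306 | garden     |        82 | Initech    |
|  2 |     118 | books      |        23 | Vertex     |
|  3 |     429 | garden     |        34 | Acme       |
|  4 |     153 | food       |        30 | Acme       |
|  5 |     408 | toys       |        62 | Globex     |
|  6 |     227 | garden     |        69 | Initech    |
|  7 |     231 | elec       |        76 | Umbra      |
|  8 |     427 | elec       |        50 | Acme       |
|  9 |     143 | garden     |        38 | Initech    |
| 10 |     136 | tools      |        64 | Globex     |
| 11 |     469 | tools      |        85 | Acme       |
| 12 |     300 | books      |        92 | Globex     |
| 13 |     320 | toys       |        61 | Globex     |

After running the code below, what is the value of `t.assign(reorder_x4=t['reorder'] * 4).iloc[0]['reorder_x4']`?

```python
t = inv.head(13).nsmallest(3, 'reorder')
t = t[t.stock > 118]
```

120

take first 13 rows:
    stock category  reorder supplier
0     143   garden       66     Acme
1     306   garden       82  Initech
2     118    books       23   Vertex
3     429   garden       34     Acme
4     153     food       30     Acme
5     408     toys       62   Globex
6     227   garden       69  Initech
7     231     elec       76    Umbra
8     427     elec       50     Acme
9     143   garden       38  Initech
10    136    tools       64   Globex
11    469    tools       85     Acme
12    300    books       92   Globex
take 3 rows with smallest reorder:
   stock category  reorder supplier
2    118    books       23   Vertex
4    153     food       30     Acme
3    429   garden       34     Acme
filter rows where stock > 118:
   stock category  reorder supplier
4    153     food       30     Acme
3    429   garden       34     Acme
add column reorder_x4 = t['reorder'] * 4:
   stock category  reorder supplier  reorder_x4
4    153     food       30     Acme         120
3    429   garden       34     Acme         136
Then the value at position 0, column 'reorder_x4': 120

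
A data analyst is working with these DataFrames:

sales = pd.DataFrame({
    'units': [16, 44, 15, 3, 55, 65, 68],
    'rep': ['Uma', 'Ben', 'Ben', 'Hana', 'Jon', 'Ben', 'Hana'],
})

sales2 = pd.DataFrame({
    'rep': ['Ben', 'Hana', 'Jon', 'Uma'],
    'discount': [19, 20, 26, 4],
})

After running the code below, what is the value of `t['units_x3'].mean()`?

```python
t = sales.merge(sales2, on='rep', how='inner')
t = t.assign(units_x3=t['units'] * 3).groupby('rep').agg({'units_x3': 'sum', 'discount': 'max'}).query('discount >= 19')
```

merge on 'rep' (how='inner') → 7 rows:
   units   rep  discount
0     16   Uma         4
1     44   Ben        19
2     15   Ben        19
3      3  Hana        20
4     55   Jon        26
5     65   Ben        19
6     68  Hana        20
add column units_x3 = t['units'] * 3:
   units   rep  discount  units_x3
0     16   Uma         4        48
1     44   Ben        19       132
2     15   Ben        19        45
3      3  Hana        20         9
4     55   Jon        26       165
5     65   Ben        19       195
6     68  Hana        20       204
group by rep: sum(units_x3), max(discount):
      units_x3  discount
rep                     
Ben        372        19
Hana       213        20
Jon        165        26
Uma         48         4
filter rows where discount >= 19:
      units_x3  discount
rep                     
Ben        372        19
Hana       213        20
Jon        165        26
Then the mean of column 'units_x3': 250.0

250.0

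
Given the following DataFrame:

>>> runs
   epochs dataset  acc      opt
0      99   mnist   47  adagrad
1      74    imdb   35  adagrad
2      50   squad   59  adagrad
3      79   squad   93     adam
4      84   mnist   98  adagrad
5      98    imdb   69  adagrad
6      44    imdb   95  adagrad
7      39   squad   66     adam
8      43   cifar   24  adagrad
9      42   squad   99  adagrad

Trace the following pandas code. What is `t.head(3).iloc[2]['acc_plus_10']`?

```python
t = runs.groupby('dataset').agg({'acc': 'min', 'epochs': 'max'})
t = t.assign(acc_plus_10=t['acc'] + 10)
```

57

group by dataset: min(acc), max(epochs):
         acc  epochs
dataset             
cifar     24      43
imdb      35      98
mnist     47      99
squad     59      79
add column acc_plus_10 = t['acc'] + 10:
         acc  epochs  acc_plus_10
dataset                          
cifar     24      43           34
imdb      35      98           45
mnist     47      99           57
squad     59      79           69
take first 3 rows:
         acc  epochs  acc_plus_10
dataset                          
cifar     24      43           34
imdb      35      98           45
mnist     47      99           57
So iloc[2]['acc_plus_10'] = 57.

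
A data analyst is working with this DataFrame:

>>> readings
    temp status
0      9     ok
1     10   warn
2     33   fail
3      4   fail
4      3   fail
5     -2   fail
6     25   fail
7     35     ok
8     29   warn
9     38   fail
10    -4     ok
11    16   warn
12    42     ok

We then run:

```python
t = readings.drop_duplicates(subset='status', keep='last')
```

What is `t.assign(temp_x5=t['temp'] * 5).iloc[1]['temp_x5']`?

drop duplicate status (keep=last):
    temp status
9     38   fail
11    16   warn
12    42     ok
add column temp_x5 = t['temp'] * 5:
    temp status  temp_x5
9     38   fail      190
11    16   warn       80
12    42     ok      210
The value at position 1, column 'temp_x5' is 80.

80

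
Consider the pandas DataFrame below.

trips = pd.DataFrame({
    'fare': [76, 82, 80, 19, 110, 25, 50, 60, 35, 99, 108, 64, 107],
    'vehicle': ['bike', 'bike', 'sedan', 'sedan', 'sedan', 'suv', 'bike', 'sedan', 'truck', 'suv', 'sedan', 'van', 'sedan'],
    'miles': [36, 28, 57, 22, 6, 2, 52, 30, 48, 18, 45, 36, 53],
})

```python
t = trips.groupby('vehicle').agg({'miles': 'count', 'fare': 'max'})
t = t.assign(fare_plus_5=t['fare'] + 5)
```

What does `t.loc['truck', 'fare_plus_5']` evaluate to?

group by vehicle: count(miles), max(fare):
         miles  fare
vehicle             
bike         3    82
sedan        6   110
suv          2    99
truck        1    35
van          1    64
add column fare_plus_5 = t['fare'] + 5:
         miles  fare  fare_plus_5
vehicle                          
bike         3    82           87
sedan        6   110          115
suv          2    99          104
truck        1    35           40
van          1    64           69
The value at row 'truck', column 'fare_plus_5' is 40.

40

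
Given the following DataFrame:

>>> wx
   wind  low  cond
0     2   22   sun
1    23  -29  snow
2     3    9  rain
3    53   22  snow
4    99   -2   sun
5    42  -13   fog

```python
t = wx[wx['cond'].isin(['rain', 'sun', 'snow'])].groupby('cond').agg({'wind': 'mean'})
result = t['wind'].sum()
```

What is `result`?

filter rows where cond in ['rain', 'sun', 'snow']:
   wind  low  cond
0     2   22   sun
1    23  -29  snow
2     3    9  rain
3    53   22  snow
4    99   -2   sun
group by cond, mean of wind:
      wind
cond      
rain   3.0
snow  38.0
sun   50.5
The sum of column 'wind' is 91.5.

91.5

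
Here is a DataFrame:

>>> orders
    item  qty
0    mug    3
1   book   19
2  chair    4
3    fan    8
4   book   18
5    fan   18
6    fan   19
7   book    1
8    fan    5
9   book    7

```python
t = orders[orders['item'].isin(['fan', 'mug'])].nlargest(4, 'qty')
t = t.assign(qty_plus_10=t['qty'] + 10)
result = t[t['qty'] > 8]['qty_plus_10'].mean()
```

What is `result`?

28.5

filter rows where item in ['fan', 'mug']:
  item  qty
0  mug    3
3  fan    8
5  fan   18
6  fan   19
8  fan    5
take 4 rows with largest qty:
  item  qty
6  fan   19
5  fan   18
3  fan    8
8  fan    5
add column qty_plus_10 = t['qty'] + 10:
  item  qty  qty_plus_10
6  fan   19           29
5  fan   18           28
3  fan    8           18
8  fan    5           15
filter rows where qty > 8:
  item  qty  qty_plus_10
6  fan   19           29
5  fan   18           28
The mean of column 'qty_plus_10' is 28.5.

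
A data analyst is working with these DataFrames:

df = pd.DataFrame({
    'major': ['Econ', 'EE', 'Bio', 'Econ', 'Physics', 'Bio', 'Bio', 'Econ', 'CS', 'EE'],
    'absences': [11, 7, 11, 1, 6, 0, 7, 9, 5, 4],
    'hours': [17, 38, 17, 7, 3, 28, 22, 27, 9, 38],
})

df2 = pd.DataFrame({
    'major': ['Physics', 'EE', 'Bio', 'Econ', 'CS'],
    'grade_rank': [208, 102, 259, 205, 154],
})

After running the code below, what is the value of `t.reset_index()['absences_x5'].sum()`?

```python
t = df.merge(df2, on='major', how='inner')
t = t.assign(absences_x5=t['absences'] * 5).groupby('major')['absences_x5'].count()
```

10

merge on 'major' (how='inner') → 10 rows:
     major  absences  hours  grade_rank
0     Econ        11     17         205
1       EE         7     38         102
2      Bio        11     17         259
3     Econ         1      7         205
4  Physics         6      3         208
5      Bio         0     28         259
6      Bio         7     22         259
7     Econ         9     27         205
8       CS         5      9         154
9       EE         4     38         102
add column absences_x5 = t['absences'] * 5:
     major  absences  hours  grade_rank  absences_x5
0     Econ        11     17         205           55
1       EE         7     38         102           35
2      Bio        11     17         259           55
3     Econ         1      7         205            5
4  Physics         6      3         208           30
5      Bio         0     28         259            0
6      Bio         7     22         259           35
7     Econ         9     27         205           45
8       CS         5      9         154           25
9       EE         4     38         102           20
group by major, count of absences_x5:
major
Bio        3
CS         1
EE         2
Econ       3
Physics    1
Name: absences_x5, dtype: int64
reset_index():
     major  absences_x5
0      Bio            3
1       CS            1
2       EE            2
3     Econ            3
4  Physics            1
Then the sum of column 'absences_x5': 10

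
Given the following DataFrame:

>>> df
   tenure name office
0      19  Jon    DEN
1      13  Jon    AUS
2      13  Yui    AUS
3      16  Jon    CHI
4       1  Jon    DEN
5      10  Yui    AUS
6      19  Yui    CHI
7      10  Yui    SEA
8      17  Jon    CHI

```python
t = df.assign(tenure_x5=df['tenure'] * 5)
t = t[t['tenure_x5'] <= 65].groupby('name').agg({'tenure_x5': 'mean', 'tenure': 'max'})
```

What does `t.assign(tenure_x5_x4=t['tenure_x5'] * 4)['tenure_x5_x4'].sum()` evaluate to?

add column tenure_x5 = df['tenure'] * 5:
   tenure name office  tenure_x5
0      19  Jon    DEN         95
1      13  Jon    AUS         65
2      13  Yui    AUS         65
3      16  Jon    CHI         80
4       1  Jon    DEN          5
5      10  Yui    AUS         50
6      19  Yui    CHI         95
7      10  Yui    SEA         50
8      17  Jon    CHI         85
filter rows where tenure_x5 <= 65:
   tenure name office  tenure_x5
1      13  Jon    AUS         65
2      13  Yui    AUS         65
4       1  Jon    DEN          5
5      10  Yui    AUS         50
7      10  Yui    SEA         50
group by name: mean(tenure_x5), max(tenure):
      tenure_x5  tenure
name                   
Jon        35.0      13
Yui        55.0      13
add column tenure_x5_x4 = t['tenure_x5'] * 4:
      tenure_x5  tenure  tenure_x5_x4
name                                 
Jon        35.0      13         140.0
Yui        55.0      13         220.0

360.0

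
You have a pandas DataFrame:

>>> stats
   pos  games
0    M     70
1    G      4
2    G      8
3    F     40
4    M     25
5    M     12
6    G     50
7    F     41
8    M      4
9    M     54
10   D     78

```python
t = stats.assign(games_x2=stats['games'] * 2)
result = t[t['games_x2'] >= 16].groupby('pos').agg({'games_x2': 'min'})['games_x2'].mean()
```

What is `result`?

add column games_x2 = stats['games'] * 2:
   pos  games  games_x2
0    M     70       140
1    G      4         8
2    G      8        16
3    F     40        80
4    M     25        50
5    M     12        24
6    G     50       100
7    F     41        82
8    M      4         8
9    M     54       108
10   D     78       156
filter rows where games_x2 >= 16:
   pos  games  games_x2
0    M     70       140
2    G      8        16
3    F     40        80
4    M     25        50
5    M     12        24
6    G     50       100
7    F     41        82
9    M     54       108
10   D     78       156
group by pos, min of games_x2:
     games_x2
pos          
D         156
F          80
G          16
M          24

69.0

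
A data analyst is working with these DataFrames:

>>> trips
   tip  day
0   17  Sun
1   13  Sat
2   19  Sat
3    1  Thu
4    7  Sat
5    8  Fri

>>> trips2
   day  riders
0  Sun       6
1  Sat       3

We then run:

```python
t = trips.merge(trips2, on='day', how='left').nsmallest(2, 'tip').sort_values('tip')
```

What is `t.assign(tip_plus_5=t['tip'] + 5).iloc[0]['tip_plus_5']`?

merge on 'day' (how='left') → 6 rows:
   tip  day  riders
0   17  Sun     6.0
1   13  Sat     3.0
2   19  Sat     3.0
3    1  Thu     NaN
4    7  Sat     3.0
5    8  Fri     NaN
take 2 rows with smallest tip:
   tip  day  riders
3    1  Thu     NaN
4    7  Sat     3.0
sort by tip:
   tip  day  riders
3    1  Thu     NaN
4    7  Sat     3.0
add column tip_plus_5 = t['tip'] + 5:
   tip  day  riders  tip_plus_5
3    1  Thu     NaN           6
4    7  Sat     3.0          12
So iloc[0]['tip_plus_5'] = 6.

6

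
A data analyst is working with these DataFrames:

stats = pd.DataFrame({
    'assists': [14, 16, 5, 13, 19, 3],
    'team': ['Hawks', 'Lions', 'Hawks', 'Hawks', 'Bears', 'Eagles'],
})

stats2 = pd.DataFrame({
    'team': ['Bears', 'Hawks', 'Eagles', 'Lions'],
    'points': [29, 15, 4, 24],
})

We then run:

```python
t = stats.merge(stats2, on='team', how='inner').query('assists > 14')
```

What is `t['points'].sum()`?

merge on 'team' (how='inner') → 6 rows:
   assists    team  points
0       14   Hawks      15
1       16   Lions      24
2        5   Hawks      15
3       13   Hawks      15
4       19   Bears      29
5        3  Eagles       4
filter rows where assists > 14:
   assists   team  points
1       16  Lions      24
4       19  Bears      29
So sum() = 53.

53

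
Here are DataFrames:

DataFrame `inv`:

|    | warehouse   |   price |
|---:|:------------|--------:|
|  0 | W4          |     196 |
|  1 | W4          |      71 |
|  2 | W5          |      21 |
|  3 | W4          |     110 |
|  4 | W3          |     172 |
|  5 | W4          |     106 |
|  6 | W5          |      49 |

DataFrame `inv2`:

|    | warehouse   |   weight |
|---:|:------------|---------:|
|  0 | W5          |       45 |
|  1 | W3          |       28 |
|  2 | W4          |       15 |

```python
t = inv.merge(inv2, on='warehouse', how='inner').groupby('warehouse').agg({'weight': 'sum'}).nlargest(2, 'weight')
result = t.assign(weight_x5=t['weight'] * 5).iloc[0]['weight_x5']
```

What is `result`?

merge on 'warehouse' (how='inner') → 7 rows:
  warehouse  price  weight
0        W4    196      15
1        W4     71      15
2        W5     21      45
3        W4    110      15
4        W3    172      28
5        W4    106      15
6        W5     49      45
group by warehouse, sum of weight:
           weight
warehouse        
W3             28
W4             60
W5             90
take 2 rows with largest weight:
           weight
warehouse        
W5             90
W4             60
add column weight_x5 = t['weight'] * 5:
           weight  weight_x5
warehouse                   
W5             90        450
W4             60        300

450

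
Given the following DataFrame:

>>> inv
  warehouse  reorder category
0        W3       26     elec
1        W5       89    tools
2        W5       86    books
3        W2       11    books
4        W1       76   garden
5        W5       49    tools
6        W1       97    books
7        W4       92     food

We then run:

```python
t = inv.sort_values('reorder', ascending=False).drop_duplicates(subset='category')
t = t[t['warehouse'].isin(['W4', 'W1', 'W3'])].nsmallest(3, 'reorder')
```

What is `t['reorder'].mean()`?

64.6666666667

sort by reorder descending:
  warehouse  reorder category
6        W1       97    books
7        W4       92     food
1        W5       89    tools
2        W5       86    books
4        W1       76   garden
5        W5       49    tools
0        W3       26     elec
3        W2       11    books
drop duplicate category (keep=first):
  warehouse  reorder category
6        W1       97    books
7        W4       92     food
1        W5       89    tools
4        W1       76   garden
0        W3       26     elec
filter rows where warehouse in ['W4', 'W1', 'W3']:
  warehouse  reorder category
6        W1       97    books
7        W4       92     food
4        W1       76   garden
0        W3       26     elec
take 3 rows with smallest reorder:
  warehouse  reorder category
0        W3       26     elec
4        W1       76   garden
7        W4       92     food
Hence 64.6666666667.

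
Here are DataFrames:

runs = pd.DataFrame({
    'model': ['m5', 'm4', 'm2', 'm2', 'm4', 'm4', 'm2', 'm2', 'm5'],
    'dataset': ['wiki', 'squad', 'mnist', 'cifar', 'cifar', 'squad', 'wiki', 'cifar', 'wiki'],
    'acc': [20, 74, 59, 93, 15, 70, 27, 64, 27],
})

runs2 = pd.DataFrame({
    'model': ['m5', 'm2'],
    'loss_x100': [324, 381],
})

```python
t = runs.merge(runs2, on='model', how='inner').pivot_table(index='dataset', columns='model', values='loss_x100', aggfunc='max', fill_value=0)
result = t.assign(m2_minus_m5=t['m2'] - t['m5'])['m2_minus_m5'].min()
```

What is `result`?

merge on 'model' (how='inner') → 6 rows:
  model dataset  acc  loss_x100
0    m5    wiki   20        324
1    m2   mnist   59        381
2    m2   cifar   93        381
3    m2    wiki   27        381
4    m2   cifar   64        381
5    m5    wiki   27        324
pivot: rows=dataset, cols=model, max(loss_x100):
model     m2   m5
dataset          
cifar    381    0
mnist    381    0
wiki     381  324
add column m2_minus_m5 = t['m2'] - t['m5']:
model     m2   m5  m2_minus_m5
dataset                       
cifar    381    0          381
mnist    381    0          381
wiki     381  324           57

57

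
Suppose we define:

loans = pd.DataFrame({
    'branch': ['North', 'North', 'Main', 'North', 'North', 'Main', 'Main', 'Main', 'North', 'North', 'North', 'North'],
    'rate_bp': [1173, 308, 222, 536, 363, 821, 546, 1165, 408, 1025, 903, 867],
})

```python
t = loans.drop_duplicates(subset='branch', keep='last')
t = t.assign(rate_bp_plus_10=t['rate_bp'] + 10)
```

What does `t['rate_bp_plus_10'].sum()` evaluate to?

2052

drop duplicate branch (keep=last):
   branch  rate_bp
7    Main     1165
11  North      867
add column rate_bp_plus_10 = t['rate_bp'] + 10:
   branch  rate_bp  rate_bp_plus_10
7    Main     1165             1175
11  North      867              877
Then the sum of column 'rate_bp_plus_10': 2052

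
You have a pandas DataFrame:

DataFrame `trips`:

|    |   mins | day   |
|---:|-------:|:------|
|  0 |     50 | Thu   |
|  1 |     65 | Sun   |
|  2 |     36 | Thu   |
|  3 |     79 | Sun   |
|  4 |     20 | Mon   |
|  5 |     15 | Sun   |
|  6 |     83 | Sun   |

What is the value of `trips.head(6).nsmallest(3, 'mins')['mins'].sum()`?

71

take first 6 rows:
   mins  day
0    50  Thu
1    65  Sun
2    36  Thu
3    79  Sun
4    20  Mon
5    15  Sun
take 3 rows with smallest mins:
   mins  day
5    15  Sun
4    20  Mon
2    36  Thu
Taking the sum of column 'mins' gives 71.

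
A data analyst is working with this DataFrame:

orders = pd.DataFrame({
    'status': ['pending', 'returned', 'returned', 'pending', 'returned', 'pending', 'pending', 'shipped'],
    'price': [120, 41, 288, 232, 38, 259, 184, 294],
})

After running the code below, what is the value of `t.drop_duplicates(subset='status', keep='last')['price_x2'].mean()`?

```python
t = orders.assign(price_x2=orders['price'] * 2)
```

add column price_x2 = orders['price'] * 2:
     status  price  price_x2
0   pending    120       240
1  returned     41        82
2  returned    288       576
3   pending    232       464
4  returned     38        76
5   pending    259       518
6   pending    184       368
7   shipped    294       588
drop duplicate status (keep=last):
     status  price  price_x2
4  returned     38        76
6   pending    184       368
7   shipped    294       588
Hence 344.0.

344.0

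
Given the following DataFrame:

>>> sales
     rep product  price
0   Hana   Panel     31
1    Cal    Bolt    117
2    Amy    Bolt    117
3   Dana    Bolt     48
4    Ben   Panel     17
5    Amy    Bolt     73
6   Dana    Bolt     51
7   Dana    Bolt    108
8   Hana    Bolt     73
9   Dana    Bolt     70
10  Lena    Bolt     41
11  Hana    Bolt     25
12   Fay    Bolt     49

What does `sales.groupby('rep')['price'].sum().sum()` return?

820

group by rep, sum of price:
rep
Amy     190
Ben      17
Cal     117
Dana    277
Fay      49
Hana    129
Lena     41
Name: price, dtype: int64
Finally, sum of the resulting series = 820.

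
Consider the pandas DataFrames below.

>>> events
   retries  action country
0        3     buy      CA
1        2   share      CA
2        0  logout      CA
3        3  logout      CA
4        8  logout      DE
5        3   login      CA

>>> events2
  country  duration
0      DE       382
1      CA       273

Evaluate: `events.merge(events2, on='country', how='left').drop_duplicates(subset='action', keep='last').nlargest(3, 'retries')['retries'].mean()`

merge on 'country' (how='left') → 6 rows:
   retries  action country  duration
0        3     buy      CA       273
1        2   share      CA       273
2        0  logout      CA       273
3        3  logout      CA       273
4        8  logout      DE       382
5        3   login      CA       273
drop duplicate action (keep=last):
   retries  action country  duration
0        3     buy      CA       273
1        2   share      CA       273
4        8  logout      DE       382
5        3   login      CA       273
take 3 rows with largest retries:
   retries  action country  duration
4        8  logout      DE       382
0        3     buy      CA       273
5        3   login      CA       273

4.66666666667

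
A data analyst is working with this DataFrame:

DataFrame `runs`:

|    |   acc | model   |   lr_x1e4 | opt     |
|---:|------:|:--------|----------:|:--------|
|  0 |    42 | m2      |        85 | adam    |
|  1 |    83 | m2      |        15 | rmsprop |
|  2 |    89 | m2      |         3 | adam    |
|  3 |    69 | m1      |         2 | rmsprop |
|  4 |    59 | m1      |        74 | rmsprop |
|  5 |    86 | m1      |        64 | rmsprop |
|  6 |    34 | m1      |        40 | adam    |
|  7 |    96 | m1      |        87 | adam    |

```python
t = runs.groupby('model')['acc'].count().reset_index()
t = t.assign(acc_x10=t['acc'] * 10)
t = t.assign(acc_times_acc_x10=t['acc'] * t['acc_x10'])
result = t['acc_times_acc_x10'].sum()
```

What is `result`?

group by model, count of acc:
model
m1    5
m2    3
Name: acc, dtype: int64
reset_index():
  model  acc
0    m1    5
1    m2    3
add column acc_x10 = t['acc'] * 10:
  model  acc  acc_x10
0    m1    5       50
1    m2    3       30
add column acc_times_acc_x10 = t['acc'] * t['acc_x10']:
  model  acc  acc_x10  acc_times_acc_x10
0    m1    5       50                250
1    m2    3       30                 90
Then the sum of column 'acc_times_acc_x10': 340

340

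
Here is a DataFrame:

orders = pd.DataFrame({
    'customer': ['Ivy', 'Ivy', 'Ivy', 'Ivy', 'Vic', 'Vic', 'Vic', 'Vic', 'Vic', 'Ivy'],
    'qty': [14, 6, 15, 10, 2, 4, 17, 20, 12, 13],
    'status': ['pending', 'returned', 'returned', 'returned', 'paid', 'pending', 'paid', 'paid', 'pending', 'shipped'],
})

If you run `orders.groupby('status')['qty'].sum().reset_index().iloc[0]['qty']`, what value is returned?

group by status, sum of qty:
status
paid        39
pending     30
returned    31
shipped     13
Name: qty, dtype: int64
reset_index():
     status  qty
0      paid   39
1   pending   30
2  returned   31
3   shipped   13
The value at position 0, column 'qty' is 39.

39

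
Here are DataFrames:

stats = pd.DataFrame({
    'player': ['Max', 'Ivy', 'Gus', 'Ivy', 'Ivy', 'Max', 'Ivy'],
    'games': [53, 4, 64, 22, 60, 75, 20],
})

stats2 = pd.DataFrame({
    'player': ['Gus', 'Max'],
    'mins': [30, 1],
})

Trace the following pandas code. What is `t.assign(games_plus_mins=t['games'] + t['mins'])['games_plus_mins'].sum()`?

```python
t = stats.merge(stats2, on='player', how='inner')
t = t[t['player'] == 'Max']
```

130

merge on 'player' (how='inner') → 3 rows:
  player  games  mins
0    Max     53     1
1    Gus     64    30
2    Max     75     1
filter rows where player == 'Max':
  player  games  mins
0    Max     53     1
2    Max     75     1
add column games_plus_mins = t['games'] + t['mins']:
  player  games  mins  games_plus_mins
0    Max     53     1               54
2    Max     75     1               76
Finally, sum of column 'games_plus_mins' = 130.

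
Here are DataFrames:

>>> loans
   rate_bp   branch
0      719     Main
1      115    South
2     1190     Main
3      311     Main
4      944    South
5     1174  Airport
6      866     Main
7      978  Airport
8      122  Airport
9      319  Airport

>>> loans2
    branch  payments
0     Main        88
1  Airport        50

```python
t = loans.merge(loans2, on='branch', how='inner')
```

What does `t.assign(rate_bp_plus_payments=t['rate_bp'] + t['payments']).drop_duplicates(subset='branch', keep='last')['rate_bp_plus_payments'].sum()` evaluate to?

merge on 'branch' (how='inner') → 8 rows:
   rate_bp   branch  payments
0      719     Main        88
1     1190     Main        88
2      311     Main        88
3     1174  Airport        50
4      866     Main        88
5      978  Airport        50
6      122  Airport        50
7      319  Airport        50
add column rate_bp_plus_payments = t['rate_bp'] + t['payments']:
   rate_bp   branch  payments  rate_bp_plus_payments
0      719     Main        88                    807
1     1190     Main        88                   1278
2      311     Main        88                    399
3     1174  Airport        50                   1224
4      866     Main        88                    954
5      978  Airport        50                   1028
6      122  Airport        50                    172
7      319  Airport        50                    369
drop duplicate branch (keep=last):
   rate_bp   branch  payments  rate_bp_plus_payments
4      866     Main        88                    954
7      319  Airport        50                    369
So sum() = 1323.

1323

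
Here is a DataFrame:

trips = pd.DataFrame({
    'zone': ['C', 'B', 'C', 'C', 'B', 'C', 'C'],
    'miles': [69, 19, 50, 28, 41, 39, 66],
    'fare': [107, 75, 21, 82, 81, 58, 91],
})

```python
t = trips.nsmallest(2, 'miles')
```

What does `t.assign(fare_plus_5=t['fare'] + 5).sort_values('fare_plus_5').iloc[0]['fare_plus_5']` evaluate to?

80

take 2 rows with smallest miles:
  zone  miles  fare
1    B     19    75
3    C     28    82
add column fare_plus_5 = t['fare'] + 5:
  zone  miles  fare  fare_plus_5
1    B     19    75           80
3    C     28    82           87
sort by fare_plus_5:
  zone  miles  fare  fare_plus_5
1    B     19    75           80
3    C     28    82           87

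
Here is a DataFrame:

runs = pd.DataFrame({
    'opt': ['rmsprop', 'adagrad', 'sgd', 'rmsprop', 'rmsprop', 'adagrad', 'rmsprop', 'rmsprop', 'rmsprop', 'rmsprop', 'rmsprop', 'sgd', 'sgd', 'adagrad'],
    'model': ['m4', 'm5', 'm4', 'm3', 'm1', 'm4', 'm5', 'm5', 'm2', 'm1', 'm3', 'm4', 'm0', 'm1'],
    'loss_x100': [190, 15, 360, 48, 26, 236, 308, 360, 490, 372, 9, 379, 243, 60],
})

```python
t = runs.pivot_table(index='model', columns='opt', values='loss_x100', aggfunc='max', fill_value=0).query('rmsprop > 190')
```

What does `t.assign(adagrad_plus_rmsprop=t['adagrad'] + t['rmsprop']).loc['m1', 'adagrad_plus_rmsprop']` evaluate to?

pivot: rows=model, cols=opt, max(loss_x100):
opt    adagrad  rmsprop  sgd
model                       
m0           0        0  243
m1          60      372    0
m2           0      490    0
m3           0       48    0
m4         236      190  379
m5          15      360    0
filter rows where rmsprop > 190:
opt    adagrad  rmsprop  sgd
model                       
m1          60      372    0
m2           0      490    0
m5          15      360    0
add column adagrad_plus_rmsprop = t['adagrad'] + t['rmsprop']:
opt    adagrad  rmsprop  sgd  adagrad_plus_rmsprop
model                                             
m1          60      372    0                   432
m2           0      490    0                   490
m5          15      360    0                   375

432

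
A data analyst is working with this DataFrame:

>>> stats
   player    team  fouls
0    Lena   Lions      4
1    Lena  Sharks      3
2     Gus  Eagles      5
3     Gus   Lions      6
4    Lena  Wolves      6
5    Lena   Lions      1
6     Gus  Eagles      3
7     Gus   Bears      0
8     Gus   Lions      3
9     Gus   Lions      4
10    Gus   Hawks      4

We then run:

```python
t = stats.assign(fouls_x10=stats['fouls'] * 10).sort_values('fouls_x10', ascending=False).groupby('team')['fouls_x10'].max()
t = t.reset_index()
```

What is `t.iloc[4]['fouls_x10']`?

add column fouls_x10 = stats['fouls'] * 10:
   player    team  fouls  fouls_x10
0    Lena   Lions      4         40
1    Lena  Sharks      3         30
2     Gus  Eagles      5         50
3     Gus   Lions      6         60
4    Lena  Wolves      6         60
5    Lena   Lions      1         10
6     Gus  Eagles      3         30
7     Gus   Bears      0          0
8     Gus   Lions      3         30
9     Gus   Lions      4         40
10    Gus   Hawks      4         40
sort by fouls_x10 descending:
   player    team  fouls  fouls_x10
3     Gus   Lions      6         60
4    Lena  Wolves      6         60
2     Gus  Eagles      5         50
0    Lena   Lions      4         40
9     Gus   Lions      4         40
10    Gus   Hawks      4         40
1    Lena  Sharks      3         30
6     Gus  Eagles      3         30
8     Gus   Lions      3         30
5    Lena   Lions      1         10
7     Gus   Bears      0          0
group by team, max of fouls_x10:
team
Bears      0
Eagles    50
Hawks     40
Lions     60
Sharks    30
Wolves    60
Name: fouls_x10, dtype: int64
reset_index():
     team  fouls_x10
0   Bears          0
1  Eagles         50
2   Hawks         40
3   Lions         60
4  Sharks         30
5  Wolves         60
Then the value at position 4, column 'fouls_x10': 30

30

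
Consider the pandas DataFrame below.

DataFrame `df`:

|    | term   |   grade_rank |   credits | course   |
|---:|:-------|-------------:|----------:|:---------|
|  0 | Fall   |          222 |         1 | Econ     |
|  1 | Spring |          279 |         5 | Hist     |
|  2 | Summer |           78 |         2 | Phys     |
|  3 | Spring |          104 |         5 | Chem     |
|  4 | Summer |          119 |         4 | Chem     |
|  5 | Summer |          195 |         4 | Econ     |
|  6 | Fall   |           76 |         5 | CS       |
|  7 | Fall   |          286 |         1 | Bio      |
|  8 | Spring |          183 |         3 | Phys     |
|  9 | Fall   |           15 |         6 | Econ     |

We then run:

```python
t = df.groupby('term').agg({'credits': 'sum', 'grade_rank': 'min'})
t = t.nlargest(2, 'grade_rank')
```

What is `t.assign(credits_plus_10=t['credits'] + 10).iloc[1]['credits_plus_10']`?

group by term: sum(credits), min(grade_rank):
        credits  grade_rank
term                       
Fall         13          15
Spring       13         104
Summer       10          78
take 2 rows with largest grade_rank:
        credits  grade_rank
term                       
Spring       13         104
Summer       10          78
add column credits_plus_10 = t['credits'] + 10:
        credits  grade_rank  credits_plus_10
term                                        
Spring       13         104               23
Summer       10          78               20

20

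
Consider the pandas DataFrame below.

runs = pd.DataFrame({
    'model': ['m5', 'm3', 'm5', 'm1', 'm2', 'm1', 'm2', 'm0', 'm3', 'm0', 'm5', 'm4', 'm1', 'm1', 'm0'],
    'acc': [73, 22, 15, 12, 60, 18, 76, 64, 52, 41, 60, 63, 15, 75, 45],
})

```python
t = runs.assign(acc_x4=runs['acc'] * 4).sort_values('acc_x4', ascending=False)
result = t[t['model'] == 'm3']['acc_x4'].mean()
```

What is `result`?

148.0

add column acc_x4 = runs['acc'] * 4:
   model  acc  acc_x4
0     m5   73     292
1     m3   22      88
2     m5   15      60
3     m1   12      48
4     m2   60     240
5     m1   18      72
6     m2   76     304
7     m0   64     256
8     m3   52     208
9     m0   41     164
10    m5   60     240
11    m4   63     252
12    m1   15      60
13    m1   75     300
14    m0   45     180
sort by acc_x4 descending:
   model  acc  acc_x4
6     m2   76     304
13    m1   75     300
0     m5   73     292
7     m0   64     256
11    m4   63     252
4     m2   60     240
10    m5   60     240
8     m3   52     208
14    m0   45     180
9     m0   41     164
1     m3   22      88
5     m1   18      72
2     m5   15      60
12    m1   15      60
3     m1   12      48
filter rows where model == 'm3':
  model  acc  acc_x4
8    m3   52     208
1    m3   22      88
The mean of column 'acc_x4' is 148.0.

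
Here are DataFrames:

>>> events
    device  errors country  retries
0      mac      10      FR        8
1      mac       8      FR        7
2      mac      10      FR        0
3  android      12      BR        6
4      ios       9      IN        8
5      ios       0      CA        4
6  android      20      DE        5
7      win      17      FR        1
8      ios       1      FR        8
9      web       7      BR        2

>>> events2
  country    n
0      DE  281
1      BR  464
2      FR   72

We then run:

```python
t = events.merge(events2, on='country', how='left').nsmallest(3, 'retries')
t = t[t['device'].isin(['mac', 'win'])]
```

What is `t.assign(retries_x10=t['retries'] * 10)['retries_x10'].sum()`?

merge on 'country' (how='left') → 10 rows:
    device  errors country  retries      n
0      mac      10      FR        8   72.0
1      mac       8      FR        7   72.0
2      mac      10      FR        0   72.0
3  android      12      BR        6  464.0
4      ios       9      IN        8    NaN
5      ios       0      CA        4    NaN
6  android      20      DE        5  281.0
7      win      17      FR        1   72.0
8      ios       1      FR        8   72.0
9      web       7      BR        2  464.0
take 3 rows with smallest retries:
  device  errors country  retries      n
2    mac      10      FR        0   72.0
7    win      17      FR        1   72.0
9    web       7      BR        2  464.0
filter rows where device in ['mac', 'win']:
  device  errors country  retries     n
2    mac      10      FR        0  72.0
7    win      17      FR        1  72.0
add column retries_x10 = t['retries'] * 10:
  device  errors country  retries     n  retries_x10
2    mac      10      FR        0  72.0            0
7    win      17      FR        1  72.0           10
Then the sum of column 'retries_x10': 10

10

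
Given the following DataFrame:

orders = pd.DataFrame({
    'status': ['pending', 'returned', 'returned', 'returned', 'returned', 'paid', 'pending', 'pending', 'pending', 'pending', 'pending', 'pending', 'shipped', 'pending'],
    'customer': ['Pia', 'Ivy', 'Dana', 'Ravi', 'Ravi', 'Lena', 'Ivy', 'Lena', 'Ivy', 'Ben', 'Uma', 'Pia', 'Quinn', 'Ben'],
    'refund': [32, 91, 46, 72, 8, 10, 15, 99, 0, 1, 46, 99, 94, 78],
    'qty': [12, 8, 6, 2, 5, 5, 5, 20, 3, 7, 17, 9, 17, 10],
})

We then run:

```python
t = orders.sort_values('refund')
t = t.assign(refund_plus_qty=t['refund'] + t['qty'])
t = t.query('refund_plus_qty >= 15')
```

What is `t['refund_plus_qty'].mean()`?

sort by refund:
      status customer  refund  qty
8    pending      Ivy       0    3
9    pending      Ben       1    7
4   returned     Ravi       8    5
5       paid     Lena      10    5
6    pending      Ivy      15    5
0    pending      Pia      32   12
2   returned     Dana      46    6
10   pending      Uma      46   17
3   returned     Ravi      72    2
13   pending      Ben      78   10
1   returned      Ivy      91    8
12   shipped    Quinn      94   17
7    pending     Lena      99   20
11   pending      Pia      99    9
add column refund_plus_qty = t['refund'] + t['qty']:
      status customer  refund  qty  refund_plus_qty
8    pending      Ivy       0    3                3
9    pending      Ben       1    7                8
4   returned     Ravi       8    5               13
5       paid     Lena      10    5               15
6    pending      Ivy      15    5               20
0    pending      Pia      32   12               44
2   returned     Dana      46    6               52
10   pending      Uma      46   17               63
3   returned     Ravi      72    2               74
13   pending      Ben      78   10               88
1   returned      Ivy      91    8               99
12   shipped    Quinn      94   17              111
7    pending     Lena      99   20              119
11   pending      Pia      99    9              108
filter rows where refund_plus_qty >= 15:
      status customer  refund  qty  refund_plus_qty
5       paid     Lena      10    5               15
6    pending      Ivy      15    5               20
0    pending      Pia      32   12               44
2   returned     Dana      46    6               52
10   pending      Uma      46   17               63
3   returned     Ravi      72    2               74
13   pending      Ben      78   10               88
1   returned      Ivy      91    8               99
12   shipped    Quinn      94   17              111
7    pending     Lena      99   20              119
11   pending      Pia      99    9              108
Taking the mean of column 'refund_plus_qty' gives 72.0909090909.

72.0909090909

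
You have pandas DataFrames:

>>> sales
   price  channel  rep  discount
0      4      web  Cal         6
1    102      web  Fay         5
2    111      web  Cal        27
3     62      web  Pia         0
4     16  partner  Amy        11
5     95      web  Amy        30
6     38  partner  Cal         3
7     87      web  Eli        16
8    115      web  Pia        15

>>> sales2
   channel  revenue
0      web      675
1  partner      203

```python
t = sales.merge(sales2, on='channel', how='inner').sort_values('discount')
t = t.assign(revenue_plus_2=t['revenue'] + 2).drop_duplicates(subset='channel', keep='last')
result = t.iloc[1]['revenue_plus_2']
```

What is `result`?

677

merge on 'channel' (how='inner') → 9 rows:
   price  channel  rep  discount  revenue
0      4      web  Cal         6      675
1    102      web  Fay         5      675
2    111      web  Cal        27      675
3     62      web  Pia         0      675
4     16  partner  Amy        11      203
5     95      web  Amy        30      675
6     38  partner  Cal         3      203
7     87      web  Eli        16      675
8    115      web  Pia        15      675
sort by discount:
   price  channel  rep  discount  revenue
3     62      web  Pia         0      675
6     38  partner  Cal         3      203
1    102      web  Fay         5      675
0      4      web  Cal         6      675
4     16  partner  Amy        11      203
8    115      web  Pia        15      675
7     87      web  Eli        16      675
2    111      web  Cal        27      675
5     95      web  Amy        30      675
add column revenue_plus_2 = t['revenue'] + 2:
   price  channel  rep  discount  revenue  revenue_plus_2
3     62      web  Pia         0      675             677
6     38  partner  Cal         3      203             205
1    102      web  Fay         5      675             677
0      4      web  Cal         6      675             677
4     16  partner  Amy        11      203             205
8    115      web  Pia        15      675             677
7     87      web  Eli        16      675             677
2    111      web  Cal        27      675             677
5     95      web  Amy        30      675             677
drop duplicate channel (keep=last):
   price  channel  rep  discount  revenue  revenue_plus_2
4     16  partner  Amy        11      203             205
5     95      web  Amy        30      675             677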